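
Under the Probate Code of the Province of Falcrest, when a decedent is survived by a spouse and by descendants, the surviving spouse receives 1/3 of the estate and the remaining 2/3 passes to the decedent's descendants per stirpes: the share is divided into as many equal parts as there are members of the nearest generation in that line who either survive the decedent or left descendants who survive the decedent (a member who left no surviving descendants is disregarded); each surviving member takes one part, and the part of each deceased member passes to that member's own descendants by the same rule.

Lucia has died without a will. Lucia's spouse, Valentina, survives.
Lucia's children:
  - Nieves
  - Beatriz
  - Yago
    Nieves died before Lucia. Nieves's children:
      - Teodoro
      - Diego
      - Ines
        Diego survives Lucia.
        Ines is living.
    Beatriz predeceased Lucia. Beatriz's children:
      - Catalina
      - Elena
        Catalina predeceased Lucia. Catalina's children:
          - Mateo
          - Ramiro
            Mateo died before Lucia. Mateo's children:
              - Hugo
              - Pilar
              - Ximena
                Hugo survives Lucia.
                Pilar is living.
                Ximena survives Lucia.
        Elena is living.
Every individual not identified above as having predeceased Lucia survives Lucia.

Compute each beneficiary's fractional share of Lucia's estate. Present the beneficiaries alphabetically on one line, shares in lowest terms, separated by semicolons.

Valentina, as surviving spouse, takes 1/3.
The remaining 2/3 passes to Lucia's descendants per stirpes.
The 2/3 is divided into 3 equal shares of 2/9 among Nieves, Beatriz, Yago.
Nieves predeceased; the 2/9 allotted to Nieves's branch passes to Nieves's issue by representation.
The 2/9 is divided into 3 equal shares of 2/27 among Teodoro, Diego, Ines.
Teodoro is living and takes 2/27.
Diego is living and takes 2/27.
Ines is living and takes 2/27.
Beatriz predeceased; the 2/9 allotted to Beatriz's branch passes to Beatriz's issue by representation.
The 2/9 is divided into 2 equal shares of 1/9 among Catalina, Elena.
Catalina predeceased; the 1/9 allotted to Catalina's branch passes to Catalina's issue by representation.
The 1/9 is divided into 2 equal shares of 1/18 among Mateo, Ramiro.
Mateo predeceased; the 1/18 allotted to Mateo's branch passes to Mateo's issue by representation.
The 1/18 is divided into 3 equal shares of 1/54 among Hugo, Pilar, Ximena.
Hugo is living and takes 1/54.
Pilar is living and takes 1/54.
Ximena is living and takes 1/54.
Ramiro is living and takes 1/18.
Elena is living and takes 1/9.
Yago is living and takes 2/9.

Diego 2/27; Elena 1/9; Hugo 1/54; Ines 2/27; Pilar 1/54; Ramiro 1/18; Teodoro 2/27; Valentina 1/3; Ximena 1/54; Yago 2/9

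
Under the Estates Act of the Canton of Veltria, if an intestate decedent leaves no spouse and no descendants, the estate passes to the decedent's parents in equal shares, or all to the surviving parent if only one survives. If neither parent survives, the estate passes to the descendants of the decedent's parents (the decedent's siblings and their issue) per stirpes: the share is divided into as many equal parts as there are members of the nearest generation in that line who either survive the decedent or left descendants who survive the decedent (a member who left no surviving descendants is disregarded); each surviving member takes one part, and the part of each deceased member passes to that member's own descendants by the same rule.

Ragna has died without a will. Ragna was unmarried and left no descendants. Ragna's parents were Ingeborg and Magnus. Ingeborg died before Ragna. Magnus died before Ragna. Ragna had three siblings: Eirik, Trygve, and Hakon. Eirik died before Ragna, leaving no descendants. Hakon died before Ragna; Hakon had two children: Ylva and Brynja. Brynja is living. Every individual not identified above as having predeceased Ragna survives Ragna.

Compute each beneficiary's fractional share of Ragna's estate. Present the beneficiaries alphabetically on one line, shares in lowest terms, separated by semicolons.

Neither parent survives and there are no descendants, so the estate passes to Ragna's siblings and their issue per stirpes.
Eirik left no surviving issue, so that branch lapses and is disregarded.
The estate is divided into 2 equal shares of 1/2 among Trygve, Hakon.
Trygve is living and takes 1/2.
Hakon predeceased; the 1/2 allotted to Hakon's branch passes to Hakon's issue by representation.
The 1/2 is divided into 2 equal shares of 1/4 among Ylva, Brynja.
Ylva is living and takes 1/4.
Brynja is living and takes 1/4.

Brynja 1/4; Trygve 1/2; Ylva 1/4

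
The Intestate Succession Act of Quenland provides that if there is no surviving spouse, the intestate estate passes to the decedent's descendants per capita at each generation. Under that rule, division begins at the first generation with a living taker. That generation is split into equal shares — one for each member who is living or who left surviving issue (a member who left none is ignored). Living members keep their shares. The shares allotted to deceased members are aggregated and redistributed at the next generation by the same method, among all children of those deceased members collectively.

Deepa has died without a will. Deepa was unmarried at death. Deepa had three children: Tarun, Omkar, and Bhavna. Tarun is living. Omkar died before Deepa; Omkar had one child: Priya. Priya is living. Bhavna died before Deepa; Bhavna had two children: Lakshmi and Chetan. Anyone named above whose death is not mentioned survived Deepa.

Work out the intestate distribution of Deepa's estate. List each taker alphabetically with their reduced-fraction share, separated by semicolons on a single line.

There is no surviving spouse, so the entire estate passes to Deepa's descendants per capita at each generation.
At generation 1 (Tarun, Omkar, Bhavna) there are 3 shares of (1)/3 = 1/3 each.
Living: Tarun — each takes 1/3.
Deceased: Omkar and Bhavna. Their combined 2/3 is pooled and carried to generation 2.
At generation 2 (Priya, Lakshmi, Chetan) there are 3 shares of (2/3)/3 = 2/9 each.
Living: Priya, Lakshmi, and Chetan — each takes 2/9.

Chetan 2/9; Lakshmi 2/9; Priya 2/9; Tarun 1/3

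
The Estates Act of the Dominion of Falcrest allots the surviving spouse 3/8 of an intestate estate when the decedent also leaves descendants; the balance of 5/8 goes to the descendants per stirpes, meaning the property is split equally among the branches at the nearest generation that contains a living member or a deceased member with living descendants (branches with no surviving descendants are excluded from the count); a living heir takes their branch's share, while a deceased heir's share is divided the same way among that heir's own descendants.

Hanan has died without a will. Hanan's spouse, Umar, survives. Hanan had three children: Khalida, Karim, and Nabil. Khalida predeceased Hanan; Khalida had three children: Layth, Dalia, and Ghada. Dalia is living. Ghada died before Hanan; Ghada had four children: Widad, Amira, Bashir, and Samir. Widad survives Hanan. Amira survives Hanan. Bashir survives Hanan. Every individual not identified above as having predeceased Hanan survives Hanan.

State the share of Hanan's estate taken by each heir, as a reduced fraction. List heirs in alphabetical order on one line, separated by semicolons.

Amira 5/288; Bashir 5/288; Dalia 5/72; Karim 5/24; Layth 5/72; Nabil 5/24; Samir 5/288; Umar 3/8; Widad 5/288

Umar, as surviving spouse, takes 3/8.
The remaining 5/8 passes to Hanan's descendants per stirpes.
The 5/8 is divided into 3 equal shares of 5/24 among Khalida, Karim, Nabil.
Khalida predeceased; the 5/24 allotted to Khalida's branch passes to Khalida's issue by representation.
The 5/24 is divided into 3 equal shares of 5/72 among Layth, Dalia, Ghada.
Layth is living and takes 5/72.
Dalia is living and takes 5/72.
Ghada predeceased; the 5/72 allotted to Ghada's branch passes to Ghada's issue by representation.
The 5/72 is divided into 4 equal shares of 5/288 among Widad, Amira, Bashir, Samir.
Widad is living and takes 5/288.
Amira is living and takes 5/288.
Bashir is living and takes 5/288.
Samir is living and takes 5/288.
Karim is living and takes 5/24.
Nabil is living and takes 5/24.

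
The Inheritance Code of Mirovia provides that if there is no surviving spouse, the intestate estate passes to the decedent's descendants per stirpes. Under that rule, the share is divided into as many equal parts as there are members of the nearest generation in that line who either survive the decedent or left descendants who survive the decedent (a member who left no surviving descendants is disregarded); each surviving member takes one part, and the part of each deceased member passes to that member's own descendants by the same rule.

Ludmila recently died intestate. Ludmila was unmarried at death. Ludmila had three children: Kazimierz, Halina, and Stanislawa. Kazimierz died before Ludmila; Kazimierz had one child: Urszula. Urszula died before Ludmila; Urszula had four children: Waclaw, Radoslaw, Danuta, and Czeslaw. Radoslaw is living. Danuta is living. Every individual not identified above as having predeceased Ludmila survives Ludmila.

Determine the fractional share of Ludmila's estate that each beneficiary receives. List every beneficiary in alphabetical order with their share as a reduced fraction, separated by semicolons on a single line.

There is no surviving spouse, so the entire estate passes to Ludmila's descendants per stirpes.
The estate is divided into 3 equal shares of 1/3 among Kazimierz, Halina, Stanislawa.
Kazimierz predeceased; the 1/3 allotted to Kazimierz's branch passes to Kazimierz's issue by representation.
Urszula's line is the sole branch at this level, so the full 1/3 passes to Urszula's issue by representation.
The 1/3 is divided into 4 equal shares of 1/12 among Waclaw, Radoslaw, Danuta, Czeslaw.
Waclaw is living and takes 1/12.
Radoslaw is living and takes 1/12.
Danuta is living and takes 1/12.
Czeslaw is living and takes 1/12.
Halina is living and takes 1/3.
Stanislawa is living and takes 1/3.

Czeslaw 1/12; Danuta 1/12; Halina 1/3; Radoslaw 1/12; Stanislawa 1/3; Waclaw 1/12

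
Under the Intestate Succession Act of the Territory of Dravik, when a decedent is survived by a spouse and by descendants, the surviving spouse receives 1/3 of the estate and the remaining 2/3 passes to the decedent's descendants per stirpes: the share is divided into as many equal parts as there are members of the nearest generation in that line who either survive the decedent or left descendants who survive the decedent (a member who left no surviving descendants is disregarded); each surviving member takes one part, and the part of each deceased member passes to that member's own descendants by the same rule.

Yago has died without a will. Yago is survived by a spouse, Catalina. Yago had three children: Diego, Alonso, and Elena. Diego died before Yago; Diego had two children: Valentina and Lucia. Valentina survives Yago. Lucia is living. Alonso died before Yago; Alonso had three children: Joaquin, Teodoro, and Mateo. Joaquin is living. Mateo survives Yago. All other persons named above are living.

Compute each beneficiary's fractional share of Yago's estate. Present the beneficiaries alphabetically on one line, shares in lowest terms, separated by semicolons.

Catalina, as surviving spouse, takes 1/3.
The remaining 2/3 passes to Yago's descendants per stirpes.
The 2/3 is divided into 3 equal shares of 2/9 among Diego, Alonso, Elena.
Diego predeceased; the 2/9 allotted to Diego's branch passes to Diego's issue by representation.
The 2/9 is divided into 2 equal shares of 1/9 among Valentina, Lucia.
Valentina is living and takes 1/9.
Lucia is living and takes 1/9.
Alonso predeceased; the 2/9 allotted to Alonso's branch passes to Alonso's issue by representation.
The 2/9 is divided into 3 equal shares of 2/27 among Joaquin, Teodoro, Mateo.
Joaquin is living and takes 2/27.
Teodoro is living and takes 2/27.
Mateo is living and takes 2/27.
Elena is living and takes 2/9.

Catalina 1/3; Elena 2/9; Joaquin 2/27; Lucia 1/9; Mateo 2/27; Teodoro 2/27; Valentina 1/9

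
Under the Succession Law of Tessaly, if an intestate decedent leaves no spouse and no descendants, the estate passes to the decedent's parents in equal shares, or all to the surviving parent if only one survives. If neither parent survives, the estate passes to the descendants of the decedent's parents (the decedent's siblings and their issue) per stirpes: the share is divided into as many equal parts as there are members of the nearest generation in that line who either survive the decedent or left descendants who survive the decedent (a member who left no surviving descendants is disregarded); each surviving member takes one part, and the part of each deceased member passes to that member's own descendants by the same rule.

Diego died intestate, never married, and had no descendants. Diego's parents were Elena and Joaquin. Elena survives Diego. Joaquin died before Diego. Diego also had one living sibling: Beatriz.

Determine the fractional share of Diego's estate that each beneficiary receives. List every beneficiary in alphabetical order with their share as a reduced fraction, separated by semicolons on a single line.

Elena 1

Only one parent, Elena, survives, so Elena takes the entire estate. The siblings take nothing because a surviving parent has priority.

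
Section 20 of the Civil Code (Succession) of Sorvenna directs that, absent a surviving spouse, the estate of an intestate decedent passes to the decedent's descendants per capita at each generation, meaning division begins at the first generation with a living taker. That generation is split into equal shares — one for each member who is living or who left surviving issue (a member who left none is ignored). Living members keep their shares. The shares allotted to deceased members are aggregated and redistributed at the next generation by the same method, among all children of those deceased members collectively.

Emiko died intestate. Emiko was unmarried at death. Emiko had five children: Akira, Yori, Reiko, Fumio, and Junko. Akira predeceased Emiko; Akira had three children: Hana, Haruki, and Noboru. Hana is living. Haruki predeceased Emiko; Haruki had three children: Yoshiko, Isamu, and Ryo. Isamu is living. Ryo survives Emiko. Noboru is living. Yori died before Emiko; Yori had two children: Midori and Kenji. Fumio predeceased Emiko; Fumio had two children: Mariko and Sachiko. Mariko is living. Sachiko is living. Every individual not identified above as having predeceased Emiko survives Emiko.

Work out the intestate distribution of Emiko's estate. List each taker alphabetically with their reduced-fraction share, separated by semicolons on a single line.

There is no surviving spouse, so the entire estate passes to Emiko's descendants per capita at each generation.
At generation 1 (Akira, Yori, Reiko, Fumio, Junko) there are 5 shares of (1)/5 = 1/5 each.
Living: Reiko and Junko — each takes 1/5.
Deceased: Akira, Yori, and Fumio. Their combined 3/5 is pooled and carried to generation 2.
At generation 2 (Hana, Haruki, Noboru, Midori, Kenji, Mariko, Sachiko) there are 7 shares of (3/5)/7 = 3/35 each.
Living: Hana, Noboru, Midori, Kenji, Mariko, and Sachiko — each takes 3/35.
Deceased: Haruki. That 3/35 share is carried to generation 3.
At generation 3 (Yoshiko, Isamu, Ryo) there are 3 shares of (3/35)/3 = 1/35 each.
Living: Yoshiko, Isamu, and Ryo — each takes 1/35.

Hana 3/35; Isamu 1/35; Junko 1/5; Kenji 3/35; Mariko 3/35; Midori 3/35; Noboru 3/35; Reiko 1/5; Ryo 1/35; Sachiko 3/35; Yoshiko 1/35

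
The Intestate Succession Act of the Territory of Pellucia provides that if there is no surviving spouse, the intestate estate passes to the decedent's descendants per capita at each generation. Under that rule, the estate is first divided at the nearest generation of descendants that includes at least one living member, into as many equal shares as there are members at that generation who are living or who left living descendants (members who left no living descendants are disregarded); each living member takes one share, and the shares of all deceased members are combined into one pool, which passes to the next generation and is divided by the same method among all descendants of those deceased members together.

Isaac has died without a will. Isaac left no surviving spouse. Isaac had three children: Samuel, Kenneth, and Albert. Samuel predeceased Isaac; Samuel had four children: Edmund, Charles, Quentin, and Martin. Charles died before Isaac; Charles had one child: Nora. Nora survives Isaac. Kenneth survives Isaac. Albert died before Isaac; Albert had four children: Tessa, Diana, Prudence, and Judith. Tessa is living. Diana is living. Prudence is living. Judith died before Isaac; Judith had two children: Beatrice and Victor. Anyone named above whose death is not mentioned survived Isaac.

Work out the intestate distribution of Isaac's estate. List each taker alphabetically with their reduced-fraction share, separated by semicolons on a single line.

Beatrice 1/18; Diana 1/12; Edmund 1/12; Kenneth 1/3; Martin 1/12; Nora 1/18; Prudence 1/12; Quentin 1/12; Tessa 1/12; Victor 1/18

There is no surviving spouse, so the entire estate passes to Isaac's descendants per capita at each generation.
At generation 1 (Samuel, Kenneth, Albert) there are 3 shares of (1)/3 = 1/3 each.
Living: Kenneth — each takes 1/3.
Deceased: Samuel and Albert. Their combined 2/3 is pooled and carried to generation 2.
At generation 2 (Edmund, Charles, Quentin, Martin, Tessa, Diana, Prudence, Judith) there are 8 shares of (2/3)/8 = 1/12 each.
Living: Edmund, Quentin, Martin, Tessa, Diana, and Prudence — each takes 1/12.
Deceased: Charles and Judith. Their combined 1/6 is pooled and carried to generation 3.
At generation 3 (Nora, Beatrice, Victor) there are 3 shares of (1/6)/3 = 1/18 each.
Living: Nora, Beatrice, and Victor — each takes 1/18.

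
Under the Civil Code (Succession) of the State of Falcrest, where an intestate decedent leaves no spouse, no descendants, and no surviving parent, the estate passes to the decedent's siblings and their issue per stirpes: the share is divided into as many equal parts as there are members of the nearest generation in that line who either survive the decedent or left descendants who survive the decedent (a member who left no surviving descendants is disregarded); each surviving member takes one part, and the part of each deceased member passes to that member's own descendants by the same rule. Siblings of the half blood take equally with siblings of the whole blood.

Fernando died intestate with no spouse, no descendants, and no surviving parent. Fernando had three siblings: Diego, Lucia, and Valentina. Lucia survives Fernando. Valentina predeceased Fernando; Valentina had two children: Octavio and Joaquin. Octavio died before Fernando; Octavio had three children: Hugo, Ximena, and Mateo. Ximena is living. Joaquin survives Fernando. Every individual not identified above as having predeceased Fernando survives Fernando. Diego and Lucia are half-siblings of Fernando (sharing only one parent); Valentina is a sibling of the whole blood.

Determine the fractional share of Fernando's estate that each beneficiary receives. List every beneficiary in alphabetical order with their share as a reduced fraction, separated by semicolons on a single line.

No spouse, descendants, or parent survives, so the estate passes to Fernando's siblings per stirpes.
Half-blood and whole-blood siblings take equally under the stated rule.
The estate is divided into 3 equal shares of 1/3 among Diego, Lucia, Valentina.
Diego is living and takes 1/3.
Lucia is living and takes 1/3.
Valentina predeceased; the 1/3 allotted to Valentina's branch passes to Valentina's issue by representation.
The 1/3 is divided into 2 equal shares of 1/6 among Octavio, Joaquin.
Octavio predeceased; the 1/6 allotted to Octavio's branch passes to Octavio's issue by representation.
The 1/6 is divided into 3 equal shares of 1/18 among Hugo, Ximena, Mateo.
Hugo is living and takes 1/18.
Ximena is living and takes 1/18.
Mateo is living and takes 1/18.
Joaquin is living and takes 1/6.

Diego 1/3; Hugo 1/18; Joaquin 1/6; Lucia 1/3; Mateo 1/18; Ximena 1/18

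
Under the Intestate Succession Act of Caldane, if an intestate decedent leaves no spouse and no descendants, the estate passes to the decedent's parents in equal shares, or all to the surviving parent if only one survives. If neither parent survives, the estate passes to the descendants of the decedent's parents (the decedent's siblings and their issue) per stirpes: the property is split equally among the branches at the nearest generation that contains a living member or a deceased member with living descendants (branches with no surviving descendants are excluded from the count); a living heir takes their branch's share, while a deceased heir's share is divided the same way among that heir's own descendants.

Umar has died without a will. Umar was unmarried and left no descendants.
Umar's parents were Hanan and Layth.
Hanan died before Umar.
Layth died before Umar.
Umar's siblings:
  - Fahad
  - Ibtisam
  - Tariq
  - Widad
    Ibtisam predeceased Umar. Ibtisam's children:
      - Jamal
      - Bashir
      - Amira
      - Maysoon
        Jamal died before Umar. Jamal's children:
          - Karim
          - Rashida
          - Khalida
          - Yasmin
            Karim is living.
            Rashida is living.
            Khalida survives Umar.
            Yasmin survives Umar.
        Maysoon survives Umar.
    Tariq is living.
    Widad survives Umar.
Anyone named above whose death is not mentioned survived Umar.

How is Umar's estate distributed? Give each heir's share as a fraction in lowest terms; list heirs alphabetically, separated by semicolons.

Neither parent survives and there are no descendants, so the estate passes to Umar's siblings and their issue per stirpes.
The estate is divided into 4 equal shares of 1/4 among Fahad, Ibtisam, Tariq, Widad.
Fahad is living and takes 1/4.
Ibtisam predeceased; the 1/4 allotted to Ibtisam's branch passes to Ibtisam's issue by representation.
The 1/4 is divided into 4 equal shares of 1/16 among Jamal, Bashir, Amira, Maysoon.
Jamal predeceased; the 1/16 allotted to Jamal's branch passes to Jamal's issue by representation.
The 1/16 is divided into 4 equal shares of 1/64 among Karim, Rashida, Khalida, Yasmin.
Karim is living and takes 1/64.
Rashida is living and takes 1/64.
Khalida is living and takes 1/64.
Yasmin is living and takes 1/64.
Bashir is living and takes 1/16.
Amira is living and takes 1/16.
Maysoon is living and takes 1/16.
Tariq is living and takes 1/4.
Widad is living and takes 1/4.

Amira 1/16; Bashir 1/16; Fahad 1/4; Karim 1/64; Khalida 1/64; Maysoon 1/16; Rashida 1/64; Tariq 1/4; Widad 1/4; Yasmin 1/64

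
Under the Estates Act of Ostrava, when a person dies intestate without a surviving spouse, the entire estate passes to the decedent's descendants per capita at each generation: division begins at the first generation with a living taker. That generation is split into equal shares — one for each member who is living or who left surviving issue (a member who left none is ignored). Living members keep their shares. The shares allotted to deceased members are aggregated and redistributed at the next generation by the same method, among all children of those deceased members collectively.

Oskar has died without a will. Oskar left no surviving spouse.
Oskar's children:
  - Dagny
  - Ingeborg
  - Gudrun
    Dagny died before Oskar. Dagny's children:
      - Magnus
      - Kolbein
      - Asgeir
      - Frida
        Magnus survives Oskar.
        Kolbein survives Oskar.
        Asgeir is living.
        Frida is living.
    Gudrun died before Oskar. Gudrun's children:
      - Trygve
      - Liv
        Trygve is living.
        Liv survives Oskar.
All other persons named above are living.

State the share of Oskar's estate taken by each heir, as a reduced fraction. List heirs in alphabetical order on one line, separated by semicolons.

Asgeir 1/9; Frida 1/9; Ingeborg 1/3; Kolbein 1/9; Liv 1/9; Magnus 1/9; Trygve 1/9

There is no surviving spouse, so the entire estate passes to Oskar's descendants per capita at each generation.
At generation 1 (Dagny, Ingeborg, Gudrun) there are 3 shares of (1)/3 = 1/3 each.
Living: Ingeborg — each takes 1/3.
Deceased: Dagny and Gudrun. Their combined 2/3 is pooled and carried to generation 2.
At generation 2 (Magnus, Kolbein, Asgeir, Frida, Trygve, Liv) there are 6 shares of (2/3)/6 = 1/9 each.
Living: Magnus, Kolbein, Asgeir, Frida, Trygve, and Liv — each takes 1/9.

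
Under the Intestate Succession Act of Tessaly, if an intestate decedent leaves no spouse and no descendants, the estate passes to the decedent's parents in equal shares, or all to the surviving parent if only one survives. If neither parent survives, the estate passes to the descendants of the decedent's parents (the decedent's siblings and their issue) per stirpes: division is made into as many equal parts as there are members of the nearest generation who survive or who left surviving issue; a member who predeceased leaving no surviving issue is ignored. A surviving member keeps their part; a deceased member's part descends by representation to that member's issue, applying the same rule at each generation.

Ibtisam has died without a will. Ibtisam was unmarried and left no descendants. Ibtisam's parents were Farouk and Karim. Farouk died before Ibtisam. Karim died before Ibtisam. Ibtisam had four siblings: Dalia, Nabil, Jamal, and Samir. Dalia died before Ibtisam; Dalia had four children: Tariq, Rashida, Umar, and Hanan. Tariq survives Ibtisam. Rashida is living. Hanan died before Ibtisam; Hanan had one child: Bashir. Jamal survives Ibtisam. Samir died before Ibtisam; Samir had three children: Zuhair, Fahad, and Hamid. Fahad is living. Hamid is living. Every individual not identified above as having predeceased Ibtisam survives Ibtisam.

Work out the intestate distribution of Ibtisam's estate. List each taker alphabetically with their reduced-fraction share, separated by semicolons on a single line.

Bashir 1/16; Fahad 1/12; Hamid 1/12; Jamal 1/4; Nabil 1/4; Rashida 1/16; Tariq 1/16; Umar 1/16; Zuhair 1/12

Neither parent survives and there are no descendants, so the estate passes to Ibtisam's siblings and their issue per stirpes.
The estate is divided into 4 equal shares of 1/4 among Dalia, Nabil, Jamal, Samir.
Dalia predeceased; the 1/4 allotted to Dalia's branch passes to Dalia's issue by representation.
The 1/4 is divided into 4 equal shares of 1/16 among Tariq, Rashida, Umar, Hanan.
Tariq is living and takes 1/16.
Rashida is living and takes 1/16.
Umar is living and takes 1/16.
Hanan predeceased; the 1/16 allotted to Hanan's branch passes to Hanan's issue by representation.
Bashir is the sole taker at this level and receives the full 1/16.
Nabil is living and takes 1/4.
Jamal is living and takes 1/4.
Samir predeceased; the 1/4 allotted to Samir's branch passes to Samir's issue by representation.
The 1/4 is divided into 3 equal shares of 1/12 among Zuhair, Fahad, Hamid.
Zuhair is living and takes 1/12.
Fahad is living and takes 1/12.
Hamid is living and takes 1/12.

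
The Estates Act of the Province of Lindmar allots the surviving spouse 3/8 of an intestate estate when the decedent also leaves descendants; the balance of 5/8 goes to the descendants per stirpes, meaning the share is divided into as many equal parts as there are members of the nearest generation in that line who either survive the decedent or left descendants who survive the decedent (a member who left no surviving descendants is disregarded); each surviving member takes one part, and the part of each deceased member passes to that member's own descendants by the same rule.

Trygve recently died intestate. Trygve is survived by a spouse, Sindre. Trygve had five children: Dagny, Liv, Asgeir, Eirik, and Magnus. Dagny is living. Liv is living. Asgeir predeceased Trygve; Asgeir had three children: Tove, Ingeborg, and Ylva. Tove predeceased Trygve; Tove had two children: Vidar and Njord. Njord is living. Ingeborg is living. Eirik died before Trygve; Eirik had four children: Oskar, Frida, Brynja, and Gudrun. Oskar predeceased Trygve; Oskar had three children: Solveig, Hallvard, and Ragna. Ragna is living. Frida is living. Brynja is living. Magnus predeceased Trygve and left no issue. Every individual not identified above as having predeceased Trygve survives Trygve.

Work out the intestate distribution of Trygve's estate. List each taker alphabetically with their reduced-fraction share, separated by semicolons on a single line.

Sindre, as surviving spouse, takes 3/8.
The remaining 5/8 passes to Trygve's descendants per stirpes.
Magnus left no surviving issue, so that branch lapses and is disregarded.
The 5/8 is divided into 4 equal shares of 5/32 among Dagny, Liv, Asgeir, Eirik.
Dagny is living and takes 5/32.
Liv is living and takes 5/32.
Asgeir predeceased; the 5/32 allotted to Asgeir's branch passes to Asgeir's issue by representation.
The 5/32 is divided into 3 equal shares of 5/96 among Tove, Ingeborg, Ylva.
Tove predeceased; the 5/96 allotted to Tove's branch passes to Tove's issue by representation.
The 5/96 is divided into 2 equal shares of 5/192 among Vidar, Njord.
Vidar is living and takes 5/192.
Njord is living and takes 5/192.
Ingeborg is living and takes 5/96.
Ylva is living and takes 5/96.
Eirik predeceased; the 5/32 allotted to Eirik's branch passes to Eirik's issue by representation.
The 5/32 is divided into 4 equal shares of 5/128 among Oskar, Frida, Brynja, Gudrun.
Oskar predeceased; the 5/128 allotted to Oskar's branch passes to Oskar's issue by representation.
The 5/128 is divided into 3 equal shares of 5/384 among Solveig, Hallvard, Ragna.
Solveig is living and takes 5/384.
Hallvard is living and takes 5/384.
Ragna is living and takes 5/384.
Frida is living and takes 5/128.
Brynja is living and takes 5/128.
Gudrun is living and takes 5/128.

Brynja 5/128; Dagny 5/32; Frida 5/128; Gudrun 5/128; Hallvard 5/384; Ingeborg 5/96; Liv 5/32; Njord 5/192; Ragna 5/384; Sindre 3/8; Solveig 5/384; Vidar 5/192; Ylva 5/96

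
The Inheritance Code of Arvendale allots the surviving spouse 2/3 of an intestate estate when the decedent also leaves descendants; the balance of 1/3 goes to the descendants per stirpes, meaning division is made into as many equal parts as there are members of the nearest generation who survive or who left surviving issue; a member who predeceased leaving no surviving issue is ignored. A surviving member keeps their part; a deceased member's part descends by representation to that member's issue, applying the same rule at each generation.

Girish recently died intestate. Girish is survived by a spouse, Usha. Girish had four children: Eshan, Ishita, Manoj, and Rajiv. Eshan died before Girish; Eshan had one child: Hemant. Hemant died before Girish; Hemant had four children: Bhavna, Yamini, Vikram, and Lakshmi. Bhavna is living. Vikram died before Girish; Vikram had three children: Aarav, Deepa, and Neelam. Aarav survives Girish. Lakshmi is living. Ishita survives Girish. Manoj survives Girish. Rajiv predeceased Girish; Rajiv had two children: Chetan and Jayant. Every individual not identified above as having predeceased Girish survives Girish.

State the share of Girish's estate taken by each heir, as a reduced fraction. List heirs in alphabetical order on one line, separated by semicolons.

Aarav 1/144; Bhavna 1/48; Chetan 1/24; Deepa 1/144; Ishita 1/12; Jayant 1/24; Lakshmi 1/48; Manoj 1/12; Neelam 1/144; Usha 2/3; Yamini 1/48

Usha, as surviving spouse, takes 2/3.
The remaining 1/3 passes to Girish's descendants per stirpes.
The 1/3 is divided into 4 equal shares of 1/12 among Eshan, Ishita, Manoj, Rajiv.
Eshan predeceased; the 1/12 allotted to Eshan's branch passes to Eshan's issue by representation.
Hemant's line is the sole branch at this level, so the full 1/12 passes to Hemant's issue by representation.
The 1/12 is divided into 4 equal shares of 1/48 among Bhavna, Yamini, Vikram, Lakshmi.
Bhavna is living and takes 1/48.
Yamini is living and takes 1/48.
Vikram predeceased; the 1/48 allotted to Vikram's branch passes to Vikram's issue by representation.
The 1/48 is divided into 3 equal shares of 1/144 among Aarav, Deepa, Neelam.
Aarav is living and takes 1/144.
Deepa is living and takes 1/144.
Neelam is living and takes 1/144.
Lakshmi is living and takes 1/48.
Ishita is living and takes 1/12.
Manoj is living and takes 1/12.
Rajiv predeceased; the 1/12 allotted to Rajiv's branch passes to Rajiv's issue by representation.
The 1/12 is divided into 2 equal shares of 1/24 among Chetan, Jayant.
Chetan is living and takes 1/24.
Jayant is living and takes 1/24.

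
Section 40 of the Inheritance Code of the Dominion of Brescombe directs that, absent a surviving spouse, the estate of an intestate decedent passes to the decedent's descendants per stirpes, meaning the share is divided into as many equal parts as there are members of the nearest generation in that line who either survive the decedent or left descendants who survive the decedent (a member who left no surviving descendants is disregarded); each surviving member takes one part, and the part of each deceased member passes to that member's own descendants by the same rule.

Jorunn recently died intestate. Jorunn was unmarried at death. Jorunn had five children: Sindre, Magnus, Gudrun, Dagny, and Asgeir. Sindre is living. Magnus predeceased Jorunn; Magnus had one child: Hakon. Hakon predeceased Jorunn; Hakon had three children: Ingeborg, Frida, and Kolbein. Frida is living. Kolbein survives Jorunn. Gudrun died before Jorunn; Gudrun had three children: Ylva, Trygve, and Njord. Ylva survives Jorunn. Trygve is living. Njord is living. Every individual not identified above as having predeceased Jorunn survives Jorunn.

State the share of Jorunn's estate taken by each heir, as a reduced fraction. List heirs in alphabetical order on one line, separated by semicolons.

Asgeir 1/5; Dagny 1/5; Frida 1/15; Ingeborg 1/15; Kolbein 1/15; Njord 1/15; Sindre 1/5; Trygve 1/15; Ylva 1/15

There is no surviving spouse, so the entire estate passes to Jorunn's descendants per stirpes.
The estate is divided into 5 equal shares of 1/5 among Sindre, Magnus, Gudrun, Dagny, Asgeir.
Sindre is living and takes 1/5.
Magnus predeceased; the 1/5 allotted to Magnus's branch passes to Magnus's issue by representation.
Hakon's line is the sole branch at this level, so the full 1/5 passes to Hakon's issue by representation.
The 1/5 is divided into 3 equal shares of 1/15 among Ingeborg, Frida, Kolbein.
Ingeborg is living and takes 1/15.
Frida is living and takes 1/15.
Kolbein is living and takes 1/15.
Gudrun predeceased; the 1/5 allotted to Gudrun's branch passes to Gudrun's issue by representation.
The 1/5 is divided into 3 equal shares of 1/15 among Ylva, Trygve, Njord.
Ylva is living and takes 1/15.
Trygve is living and takes 1/15.
Njord is living and takes 1/15.
Dagny is living and takes 1/5.
Asgeir is living and takes 1/5.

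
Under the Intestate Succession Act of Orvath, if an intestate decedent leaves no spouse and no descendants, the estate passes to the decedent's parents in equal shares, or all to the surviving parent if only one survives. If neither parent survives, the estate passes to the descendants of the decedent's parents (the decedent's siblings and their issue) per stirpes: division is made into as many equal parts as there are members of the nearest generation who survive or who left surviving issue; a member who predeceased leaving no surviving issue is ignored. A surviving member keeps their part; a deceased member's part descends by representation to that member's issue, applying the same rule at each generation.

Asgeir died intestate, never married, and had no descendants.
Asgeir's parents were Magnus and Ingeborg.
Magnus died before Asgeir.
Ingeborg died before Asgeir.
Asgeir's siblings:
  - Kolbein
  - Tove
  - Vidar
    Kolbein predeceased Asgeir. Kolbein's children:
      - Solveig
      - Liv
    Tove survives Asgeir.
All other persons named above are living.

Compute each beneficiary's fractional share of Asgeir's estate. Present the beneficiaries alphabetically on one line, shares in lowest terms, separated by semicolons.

Neither parent survives and there are no descendants, so the estate passes to Asgeir's siblings and their issue per stirpes.
The estate is divided into 3 equal shares of 1/3 among Kolbein, Tove, Vidar.
Kolbein predeceased; the 1/3 allotted to Kolbein's branch passes to Kolbein's issue by representation.
The 1/3 is divided into 2 equal shares of 1/6 among Solveig, Liv.
Solveig is living and takes 1/6.
Liv is living and takes 1/6.
Tove is living and takes 1/3.
Vidar is living and takes 1/3.

Liv 1/6; Solveig 1/6; Tove 1/3; Vidar 1/3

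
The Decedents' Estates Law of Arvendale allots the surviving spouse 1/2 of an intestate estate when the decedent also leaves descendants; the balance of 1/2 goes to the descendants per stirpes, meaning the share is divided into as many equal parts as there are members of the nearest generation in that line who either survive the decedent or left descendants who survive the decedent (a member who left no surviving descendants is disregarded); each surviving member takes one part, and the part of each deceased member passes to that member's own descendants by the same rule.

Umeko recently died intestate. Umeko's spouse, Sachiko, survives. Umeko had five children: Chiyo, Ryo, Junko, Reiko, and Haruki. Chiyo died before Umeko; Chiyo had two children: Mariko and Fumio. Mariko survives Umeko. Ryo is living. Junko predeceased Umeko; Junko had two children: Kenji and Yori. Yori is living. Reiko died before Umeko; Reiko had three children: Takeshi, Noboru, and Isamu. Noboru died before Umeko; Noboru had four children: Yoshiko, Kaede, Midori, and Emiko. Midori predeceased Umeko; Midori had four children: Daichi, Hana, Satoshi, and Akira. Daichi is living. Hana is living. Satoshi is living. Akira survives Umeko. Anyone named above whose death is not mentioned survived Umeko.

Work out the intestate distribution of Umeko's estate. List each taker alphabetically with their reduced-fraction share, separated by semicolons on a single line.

Sachiko, as surviving spouse, takes 1/2.
The remaining 1/2 passes to Umeko's descendants per stirpes.
The 1/2 is divided into 5 equal shares of 1/10 among Chiyo, Ryo, Junko, Reiko, Haruki.
Chiyo predeceased; the 1/10 allotted to Chiyo's branch passes to Chiyo's issue by representation.
The 1/10 is divided into 2 equal shares of 1/20 among Mariko, Fumio.
Mariko is living and takes 1/20.
Fumio is living and takes 1/20.
Ryo is living and takes 1/10.
Junko predeceased; the 1/10 allotted to Junko's branch passes to Junko's issue by representation.
The 1/10 is divided into 2 equal shares of 1/20 among Kenji, Yori.
Kenji is living and takes 1/20.
Yori is living and takes 1/20.
Reiko predeceased; the 1/10 allotted to Reiko's branch passes to Reiko's issue by representation.
The 1/10 is divided into 3 equal shares of 1/30 among Takeshi, Noboru, Isamu.
Takeshi is living and takes 1/30.
Noboru predeceased; the 1/30 allotted to Noboru's branch passes to Noboru's issue by representation.
The 1/30 is divided into 4 equal shares of 1/120 among Yoshiko, Kaede, Midori, Emiko.
Yoshiko is living and takes 1/120.
Kaede is living and takes 1/120.
Midori predeceased; the 1/120 allotted to Midori's branch passes to Midori's issue by representation.
The 1/120 is divided into 4 equal shares of 1/480 among Daichi, Hana, Satoshi, Akira.
Daichi is living and takes 1/480.
Hana is living and takes 1/480.
Satoshi is living and takes 1/480.
Akira is living and takes 1/480.
Emiko is living and takes 1/120.
Isamu is living and takes 1/30.
Haruki is living and takes 1/10.

Akira 1/480; Daichi 1/480; Emiko 1/120; Fumio 1/20; Hana 1/480; Haruki 1/10; Isamu 1/30; Kaede 1/120; Kenji 1/20; Mariko 1/20; Ryo 1/10; Sachiko 1/2; Satoshi 1/480; Takeshi 1/30; Yori 1/20; Yoshiko 1/120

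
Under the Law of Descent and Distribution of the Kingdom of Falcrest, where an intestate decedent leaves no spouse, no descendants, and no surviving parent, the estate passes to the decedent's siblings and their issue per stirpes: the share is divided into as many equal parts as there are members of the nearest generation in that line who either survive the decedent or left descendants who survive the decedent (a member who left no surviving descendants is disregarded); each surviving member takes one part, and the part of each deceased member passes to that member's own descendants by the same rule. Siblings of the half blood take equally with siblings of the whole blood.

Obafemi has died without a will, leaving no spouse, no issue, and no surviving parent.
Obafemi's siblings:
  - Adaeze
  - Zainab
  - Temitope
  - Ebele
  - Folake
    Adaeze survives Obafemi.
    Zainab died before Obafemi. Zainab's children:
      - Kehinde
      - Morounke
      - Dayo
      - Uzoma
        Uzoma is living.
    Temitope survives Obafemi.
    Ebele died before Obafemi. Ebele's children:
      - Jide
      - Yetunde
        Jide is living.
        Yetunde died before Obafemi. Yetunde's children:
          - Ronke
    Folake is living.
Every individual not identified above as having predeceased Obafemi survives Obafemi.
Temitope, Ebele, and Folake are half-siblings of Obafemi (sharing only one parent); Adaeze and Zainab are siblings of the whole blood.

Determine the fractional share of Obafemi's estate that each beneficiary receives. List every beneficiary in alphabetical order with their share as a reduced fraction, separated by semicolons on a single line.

Adaeze 1/5; Dayo 1/20; Folake 1/5; Jide 1/10; Kehinde 1/20; Morounke 1/20; Ronke 1/10; Temitope 1/5; Uzoma 1/20

No spouse, descendants, or parent survives, so the estate passes to Obafemi's siblings per stirpes.
Half-blood and whole-blood siblings take equally under the stated rule.
The estate is divided into 5 equal shares of 1/5 among Adaeze, Zainab, Temitope, Ebele, Folake.
Adaeze is living and takes 1/5.
Zainab predeceased; the 1/5 allotted to Zainab's branch passes to Zainab's issue by representation.
The 1/5 is divided into 4 equal shares of 1/20 among Kehinde, Morounke, Dayo, Uzoma.
Kehinde is living and takes 1/20.
Morounke is living and takes 1/20.
Dayo is living and takes 1/20.
Uzoma is living and takes 1/20.
Temitope is living and takes 1/5.
Ebele predeceased; the 1/5 allotted to Ebele's branch passes to Ebele's issue by representation.
The 1/5 is divided into 2 equal shares of 1/10 among Jide, Yetunde.
Jide is living and takes 1/10.
Yetunde predeceased; the 1/10 allotted to Yetunde's branch passes to Yetunde's issue by representation.
Ronke is the sole taker at this level and receives the full 1/10.
Folake is living and takes 1/5.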